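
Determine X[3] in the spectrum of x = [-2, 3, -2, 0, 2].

X[3] = Σ(n=0 to 4) x[n] · ω_5^(3n) where ω_5 = e^(-2πi/5)
= (-2)·ω_5^0 + (3)·ω_5^3 + (-2)·ω_5^6 + (0)·ω_5^9 + (2)·ω_5^12

X[3] = -6.6631+2.4899i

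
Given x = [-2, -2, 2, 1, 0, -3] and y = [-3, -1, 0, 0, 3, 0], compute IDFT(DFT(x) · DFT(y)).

(x ⊛ y)[n] = Σ(m=0 to 5) x[m] · y[(n-m) mod 6]

Computing each output sample:
(x ⊛ y)[0] = 15
(x ⊛ y)[1] = 11
(x ⊛ y)[2] = -4
(x ⊛ y)[3] = -14
(x ⊛ y)[4] = -7
(x ⊛ y)[5] = 3

x ⊛ y = [15, 11, -4, -14, -7, 3]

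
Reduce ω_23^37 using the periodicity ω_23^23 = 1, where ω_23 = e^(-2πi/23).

Since ω_23^23 = 1, powers reduce modulo 23.
37 mod 23 = 14
So ω_23^37 = ω_23^14 = e^(-2πi·14/23)

ω_23^37 = ω_23^14 = -0.7757+0.6311i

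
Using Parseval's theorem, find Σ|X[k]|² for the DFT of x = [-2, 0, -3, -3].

Parseval: Σ|x[n]|² = (1/N)Σ|X[k]|², so Σ|X[k]|² = N·Σ|x[n]|² = 4·22.0000

Σ|X[k]|² = N·Σ|x[n]|² = 4·22.0000 = 88.0000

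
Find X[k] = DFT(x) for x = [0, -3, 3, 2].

X[k] = Σ(n=0 to 3) x[n] · ω_4^(nk)
where ω_4 = e^(-2πi/4)

Computing each X[k]:
X[0] = 2
X[1] = -3+5i
X[2] = 4
X[3] = -3-5i

X = [2, -3+5i, 4, -3-5i]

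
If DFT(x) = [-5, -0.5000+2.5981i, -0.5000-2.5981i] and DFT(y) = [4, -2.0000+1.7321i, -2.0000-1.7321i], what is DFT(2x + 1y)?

By linearity: DFT(2x + 1y) = 2·DFT(x) + 1·DFT(y)
= 2·[-5, -0.5000+2.5981i, -0.5000-2.5981i] + 1·[4, -2.0000+1.7321i, -2.0000-1.7321i]

Computing element-wise:
Z[0] = 2·(-5) + 1·(4) = -6
Z[1] = 2·(-0.5000+2.5981i) + 1·(-2.0000+1.7321i) = -3.0000+6.9283i
Z[2] = 2·(-0.5000-2.5981i) + 1·(-2.0000-1.7321i) = -3.0000-6.9283i

DFT(2x + 1y) = 2·X + 1·Y = [-6, -3.0000+6.9283i, -3.0000-6.9283i]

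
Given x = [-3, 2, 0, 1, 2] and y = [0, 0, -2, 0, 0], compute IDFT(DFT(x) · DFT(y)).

(x ⊛ y)[n] = Σ(m=0 to 4) x[m] · y[(n-m) mod 5]

Computing each output sample:
(x ⊛ y)[0] = -2
(x ⊛ y)[1] = -4
(x ⊛ y)[2] = 6
(x ⊛ y)[3] = -4
(x ⊛ y)[4] = 0

x ⊛ y = [-2, -4, 6, -4, 0]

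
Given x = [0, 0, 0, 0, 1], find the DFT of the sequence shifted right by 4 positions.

Time shift by 4: X_shifted[k] = ω_5^(4k) · X[k]
Shifted x = [0, 0, 0, 1, 0]

DFT(x[n-4]) = [1, -0.8090+0.5878i, 0.3090-0.9511i, 0.3090+0.9511i, -0.8090-0.5878i]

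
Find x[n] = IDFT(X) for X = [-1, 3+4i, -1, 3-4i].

x[n] = (1/4) Σ(k=0 to 3) X[k] · e^(2πikn/4)

Computing each x[n]:
x[0] = 1
x[1] = -2
x[2] = -2
x[3] = 2

x = [1, -2, -2, 2]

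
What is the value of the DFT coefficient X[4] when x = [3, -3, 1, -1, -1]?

X[4] = Σ(n=0 to 4) x[n] · ω_5^(4n) where ω_5 = e^(-2πi/5)
= (3)·ω_5^0 + (-3)·ω_5^4 + (1)·ω_5^8 + (-1)·ω_5^12 + (-1)·ω_5^16

X[4] = 1.7639-0.7265i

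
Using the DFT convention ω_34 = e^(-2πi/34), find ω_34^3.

ω_34^3 = e^(-2πi·3/34)
= cos(-2π·3/34) + i·sin(-2π·3/34)
= cos(-6π/34) + i·sin(-6π/34)

ω_34^3 = cos(-6π/34) + i·sin(-6π/34) = 0.8502-0.5264i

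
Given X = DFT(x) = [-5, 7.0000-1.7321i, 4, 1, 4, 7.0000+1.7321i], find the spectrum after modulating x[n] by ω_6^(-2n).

Modulation property: DFT(ω_6^(-2n)·x[n]) = X[(k-2) mod 6], so circularly shift X by 2 positions.

X[k-2] = [4, 7.0000+1.7321i, -5, 7.0000-1.7321i, 4, 1]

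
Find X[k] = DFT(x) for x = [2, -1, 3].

X[k] = Σ(n=0 to 2) x[n] · ω_3^(nk)
where ω_3 = e^(-2πi/3)

Computing each X[k]:
X[0] = 4
X[1] = 1.0000+3.4641i
X[2] = 1.0000-3.4641i

X = [4, 1.0000+3.4641i, 1.0000-3.4641i]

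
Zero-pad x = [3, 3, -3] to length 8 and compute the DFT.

Original 3-point DFT: [3, 3.0000-5.1962i, 3.0000+5.1962i]
Zero-padded 8-point DFT provides frequency interpolation.

DFT_8([x, 0, ...]) = [3, 5.1213+0.8787i, 6-3i, 0.8787-5.1213i, -3, 0.8787+5.1213i, 6+3i, 5.1213-0.8787i]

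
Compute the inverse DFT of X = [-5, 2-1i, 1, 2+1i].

x[n] = (1/4) Σ(k=0 to 3) X[k] · e^(2πikn/4)

Computing each x[n]:
x[0] = 0
x[1] = -1
x[2] = -2
x[3] = -2

x = [0, -1, -2, -2]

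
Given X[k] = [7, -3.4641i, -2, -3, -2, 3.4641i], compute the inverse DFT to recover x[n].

x[n] = (1/6) Σ(k=0 to 5) X[k] · e^(2πikn/6)

Computing each x[n]:
x[0] = 0
x[1] = 3
x[2] = 2
x[3] = 1
x[4] = 0
x[5] = 1

x = [0, 3, 2, 1, 0, 1]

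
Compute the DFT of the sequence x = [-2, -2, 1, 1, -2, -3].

X[k] = Σ(n=0 to 5) x[n] · ω_6^(nk)
where ω_6 = e^(-2πi/6)

Computing each X[k]:
X[0] = -7
X[1] = -5.0000-3.4641i
X[2] = 2.0000+1.7321i
X[3] = 1
X[4] = 2.0000-1.7321i
X[5] = -5.0000+3.4641i

X = [-7, -5.0000-3.4641i, 2.0000+1.7321i, 1, 2.0000-1.7321i, -5.0000+3.4641i]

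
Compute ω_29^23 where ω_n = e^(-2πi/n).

ω_29^23 = e^(-2πi·23/29)
= cos(-2π·23/29) + i·sin(-2π·23/29)
= cos(-46π/29) + i·sin(-46π/29)

ω_29^23 = cos(-46π/29) + i·sin(-46π/29) = 0.2675+0.9635i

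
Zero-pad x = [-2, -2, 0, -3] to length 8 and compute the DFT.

Original 4-point DFT: [-7, -2-1i, 3, -2+1i]
Zero-padded 8-point DFT provides frequency interpolation.

DFT_8([x, 0, ...]) = [-7, -1.2929+3.5355i, -2-1i, -2.7071+3.5355i, 3, -2.7071-3.5355i, -2+1i, -1.2929-3.5355i]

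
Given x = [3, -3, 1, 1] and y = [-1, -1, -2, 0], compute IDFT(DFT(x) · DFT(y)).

(x ⊛ y)[n] = Σ(m=0 to 3) x[m] · y[(n-m) mod 4]

Computing each output sample:
(x ⊛ y)[0] = -6
(x ⊛ y)[1] = -2
(x ⊛ y)[2] = -4
(x ⊛ y)[3] = 4

x ⊛ y = [-6, -2, -4, 4]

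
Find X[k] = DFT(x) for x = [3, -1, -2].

X[k] = Σ(n=0 to 2) x[n] · ω_3^(nk)
where ω_3 = e^(-2πi/3)

Computing each X[k]:
X[0] = 0
X[1] = 4.5000-0.8660i
X[2] = 4.5000+0.8660i

X = [0, 4.5000-0.8660i, 4.5000+0.8660i]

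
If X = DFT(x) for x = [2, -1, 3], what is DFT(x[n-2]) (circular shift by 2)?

Time shift by 2: X_shifted[k] = ω_3^(2k) · X[k]
Shifted x = [-1, 3, 2]

DFT(x[n-2]) = [4, -3.5000-0.8660i, -3.5000+0.8660i]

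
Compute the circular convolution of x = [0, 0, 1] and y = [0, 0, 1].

(x ⊛ y)[n] = Σ(m=0 to 2) x[m] · y[(n-m) mod 3]

Computing each output sample:
(x ⊛ y)[0] = 0
(x ⊛ y)[1] = 1
(x ⊛ y)[2] = 0

x ⊛ y = [0, 1, 0]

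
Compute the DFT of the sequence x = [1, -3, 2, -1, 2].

X[k] = Σ(n=0 to 4) x[n] · ω_5^(nk)
where ω_5 = e^(-2πi/5)

Computing each X[k]:
X[0] = 1
X[1] = -0.1180+2.9919i
X[2] = 2.1180+5.7921i
X[3] = 2.1180-5.7921i
X[4] = -0.1180-2.9919i

X = [1, -0.1180+2.9919i, 2.1180+5.7921i, 2.1180-5.7921i, -0.1180-2.9919i]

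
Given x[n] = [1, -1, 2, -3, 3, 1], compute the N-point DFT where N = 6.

X[k] = Σ(n=0 to 5) x[n] · ω_6^(nk)
where ω_6 = e^(-2πi/6)

Computing each X[k]:
X[0] = 3
X[1] = 1.5000+2.5981i
X[2] = -4.5000+0.8660i
X[3] = 9
X[4] = -4.5000-0.8660i
X[5] = 1.5000-2.5981i

X = [3, 1.5000+2.5981i, -4.5000+0.8660i, 9, -4.5000-0.8660i, 1.5000-2.5981i]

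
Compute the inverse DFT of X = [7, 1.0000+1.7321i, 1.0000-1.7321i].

x[n] = (1/3) Σ(k=0 to 2) X[k] · e^(2πikn/3)

Computing each x[n]:
x[0] = 3
x[1] = 1
x[2] = 3

x = [3, 1, 3]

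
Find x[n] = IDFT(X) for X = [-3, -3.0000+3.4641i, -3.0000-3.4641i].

x[n] = (1/3) Σ(k=0 to 2) X[k] · e^(2πikn/3)

Computing each x[n]:
x[0] = -3
x[1] = -2
x[2] = 2

x = [-3, -2, 2]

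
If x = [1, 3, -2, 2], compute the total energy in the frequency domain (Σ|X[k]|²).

Parseval: Σ|x[n]|² = (1/N)Σ|X[k]|², so Σ|X[k]|² = N·Σ|x[n]|² = 4·18.0000

Σ|X[k]|² = N·Σ|x[n]|² = 4·18.0000 = 72.0000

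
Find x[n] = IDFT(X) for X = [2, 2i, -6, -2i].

x[n] = (1/4) Σ(k=0 to 3) X[k] · e^(2πikn/4)

Computing each x[n]:
x[0] = -1
x[1] = 1
x[2] = -1
x[3] = 3

x = [-1, 1, -1, 3]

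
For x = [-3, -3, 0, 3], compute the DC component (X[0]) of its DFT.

X[0] = Σ(n=0 to 3) x[n] · ω_4^0 = Σ x[n]
= (-3) + (-3) + (0) + (3)

X[0] = -3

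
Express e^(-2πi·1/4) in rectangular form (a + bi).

ω_4^1 = e^(-2πi·1/4)
= cos(-2π·1/4) + i·sin(-2π·1/4)
= cos(-2π/4) + i·sin(-2π/4)

ω_4^1 = cos(-2π/4) + i·sin(-2π/4) = -1i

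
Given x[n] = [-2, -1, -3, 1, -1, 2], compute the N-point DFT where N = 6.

X[k] = Σ(n=0 to 5) x[n] · ω_6^(nk)
where ω_6 = e^(-2πi/6)

Computing each X[k]:
X[0] = -4
X[1] = -0.5000+4.3301i
X[2] = 0.5000+0.8660i
X[3] = -8
X[4] = 0.5000-0.8660i
X[5] = -0.5000-4.3301i

X = [-4, -0.5000+4.3301i, 0.5000+0.8660i, -8, 0.5000-0.8660i, -0.5000-4.3301i]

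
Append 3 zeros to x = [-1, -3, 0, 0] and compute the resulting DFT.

Original 4-point DFT: [-4, -1+3i, 2, -1-3i]
Zero-padded 7-point DFT provides frequency interpolation.

DFT_7([x, 0, ...]) = [-4, -2.8705+2.3455i, -0.3324+2.9248i, 1.7029+1.3017i, 1.7029-1.3017i, -0.3324-2.9248i, -2.8705-2.3455i]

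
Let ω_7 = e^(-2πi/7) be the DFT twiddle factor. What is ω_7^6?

ω_7^6 = e^(-2πi·6/7)
= cos(-2π·6/7) + i·sin(-2π·6/7)
= cos(-12π/7) + i·sin(-12π/7)

ω_7^6 = cos(-12π/7) + i·sin(-12π/7) = 0.6235+0.7818i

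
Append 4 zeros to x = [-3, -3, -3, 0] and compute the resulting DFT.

Original 4-point DFT: [-9, 3i, -3, -3i]
Zero-padded 8-point DFT provides frequency interpolation.

DFT_8([x, 0, ...]) = [-9, -5.1213+5.1213i, 3i, -0.8787-0.8787i, -3, -0.8787+0.8787i, -3i, -5.1213-5.1213i]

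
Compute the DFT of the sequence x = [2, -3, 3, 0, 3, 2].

X[k] = Σ(n=0 to 5) x[n] · ω_6^(nk)
where ω_6 = e^(-2πi/6)

Computing each X[k]:
X[0] = 7
X[1] = -1.5000+4.3301i
X[2] = -0.5000+4.3301i
X[3] = 9
X[4] = -0.5000-4.3301i
X[5] = -1.5000-4.3301i

X = [7, -1.5000+4.3301i, -0.5000+4.3301i, 9, -0.5000-4.3301i, -1.5000-4.3301i]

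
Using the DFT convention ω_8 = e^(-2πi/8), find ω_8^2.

ω_8^2 = e^(-2πi·2/8)
= cos(-2π·2/8) + i·sin(-2π·2/8)
= cos(-4π/8) + i·sin(-4π/8)

ω_8^2 = cos(-4π/8) + i·sin(-4π/8) = -1i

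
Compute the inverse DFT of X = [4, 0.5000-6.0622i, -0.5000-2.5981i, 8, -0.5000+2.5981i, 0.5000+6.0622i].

x[n] = (1/6) Σ(k=0 to 5) X[k] · e^(2πikn/6)

Computing each x[n]:
x[0] = 2
x[1] = 2
x[2] = 3
x[3] = -1
x[4] = 1
x[5] = -3

x = [2, 2, 3, -1, 1, -3]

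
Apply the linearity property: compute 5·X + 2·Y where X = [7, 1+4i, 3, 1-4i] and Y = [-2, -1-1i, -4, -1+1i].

By linearity: DFT(5x + 2y) = 5·DFT(x) + 2·DFT(y)
= 5·[7, 1+4i, 3, 1-4i] + 2·[-2, -1-1i, -4, -1+1i]

Computing element-wise:
Z[0] = 5·(7) + 2·(-2) = 31
Z[1] = 5·(1+4i) + 2·(-1-1i) = 3+18i
Z[2] = 5·(3) + 2·(-4) = 7
Z[3] = 5·(1-4i) + 2·(-1+1i) = 3-18i

DFT(5x + 2y) = 5·X + 2·Y = [31, 3+18i, 7, 3-18i]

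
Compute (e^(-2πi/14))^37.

Since ω_14^14 = 1, powers reduce modulo 14.
37 mod 14 = 9
So ω_14^37 = ω_14^9 = e^(-2πi·9/14)

ω_14^37 = ω_14^9 = -0.6235+0.7818i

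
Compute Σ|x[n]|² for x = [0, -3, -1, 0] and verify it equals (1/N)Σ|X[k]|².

Time domain:
Σ|x[n]|² = |0|² + |-3|² + |-1|² + |0|² = 10.0000

Frequency domain:
(1/4)Σ|X[k]|² = (1/4)(|-4|² + |1+3i|² + |2|² + |1-3i|²) = (1/4)·40.0000 = 10.0000

Both sides agree, confirming Parseval's theorem.

Σ|x[n]|² = (1/N)Σ|X[k]|² = 10.0000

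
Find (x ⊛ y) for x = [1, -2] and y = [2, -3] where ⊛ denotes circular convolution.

(x ⊛ y)[n] = Σ(m=0 to 1) x[m] · y[(n-m) mod 2]

Computing each output sample:
(x ⊛ y)[0] = 8
(x ⊛ y)[1] = -7

x ⊛ y = [8, -7]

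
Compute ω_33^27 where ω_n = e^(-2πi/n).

ω_33^27 = e^(-2πi·27/33)
= cos(-2π·27/33) + i·sin(-2π·27/33)
= cos(-54π/33) + i·sin(-54π/33)

ω_33^27 = cos(-54π/33) + i·sin(-54π/33) = 0.4154+0.9096i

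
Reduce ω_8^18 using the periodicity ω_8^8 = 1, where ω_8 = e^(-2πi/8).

Since ω_8^8 = 1, powers reduce modulo 8.
18 mod 8 = 2
So ω_8^18 = ω_8^2 = e^(-2πi·2/8)

ω_8^18 = ω_8^2 = -1i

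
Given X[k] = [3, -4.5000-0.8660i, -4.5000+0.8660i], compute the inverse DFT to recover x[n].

x[n] = (1/3) Σ(k=0 to 2) X[k] · e^(2πikn/3)

Computing each x[n]:
x[0] = -2
x[1] = 3
x[2] = 2

x = [-2, 3, 2]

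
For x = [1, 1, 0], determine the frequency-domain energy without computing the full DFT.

Parseval: Σ|x[n]|² = (1/N)Σ|X[k]|², so Σ|X[k]|² = N·Σ|x[n]|² = 3·2.0000

Σ|X[k]|² = N·Σ|x[n]|² = 3·2.0000 = 6.0000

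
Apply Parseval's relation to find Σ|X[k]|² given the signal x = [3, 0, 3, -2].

Parseval: Σ|x[n]|² = (1/N)Σ|X[k]|², so Σ|X[k]|² = N·Σ|x[n]|² = 4·22.0000

Σ|X[k]|² = N·Σ|x[n]|² = 4·22.0000 = 88.0000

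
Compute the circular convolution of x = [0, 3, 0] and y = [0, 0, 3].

(x ⊛ y)[n] = Σ(m=0 to 2) x[m] · y[(n-m) mod 3]

Computing each output sample:
(x ⊛ y)[0] = 9
(x ⊛ y)[1] = 0
(x ⊛ y)[2] = 0

x ⊛ y = [9, 0, 0]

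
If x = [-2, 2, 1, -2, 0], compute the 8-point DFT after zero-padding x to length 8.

Original 5-point DFT: [-1, -0.5729-3.6655i, -3.9271+1.6776i, -3.9271-1.6776i, -0.5729+3.6655i]
Zero-padded 8-point DFT provides frequency interpolation.

DFT_8([x, 0, ...]) = [-1, 0.8284-1.0000i, -3-4i, -4.8284+1.0000i, -1, -4.8284-1.0000i, -3+4i, 0.8284+1.0000i]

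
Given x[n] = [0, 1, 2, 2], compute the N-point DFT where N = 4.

X[k] = Σ(n=0 to 3) x[n] · ω_4^(nk)
where ω_4 = e^(-2πi/4)

Computing each X[k]:
X[0] = 5
X[1] = -2+1i
X[2] = -1
X[3] = -2-1i

X = [5, -2+1i, -1, -2-1i]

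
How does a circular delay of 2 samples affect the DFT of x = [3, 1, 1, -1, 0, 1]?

Time shift by 2: X_shifted[k] = ω_6^(2k) · X[k]
Shifted x = [0, 1, 3, 1, 1, -1]

DFT(x[n-2]) = [5, -3.0000-3.4641i, -1, 3, -1, -3.0000+3.4641i]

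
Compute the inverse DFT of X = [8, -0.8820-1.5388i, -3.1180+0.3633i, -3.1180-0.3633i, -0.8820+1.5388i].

x[n] = (1/5) Σ(k=0 to 4) X[k] · e^(2πikn/5)

Computing each x[n]:
x[0] = 0
x[1] = 3
x[2] = 2
x[3] = 1
x[4] = 2

x = [0, 3, 2, 1, 2]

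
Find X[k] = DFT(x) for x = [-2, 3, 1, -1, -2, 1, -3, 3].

X[k] = Σ(n=0 to 7) x[n] · ω_8^(nk)
where ω_8 = e^(-2πi/8)

Computing each X[k]:
X[0] = 0
X[1] = 4.2426-2.5858i
X[2] = -2-2i
X[3] = -4.2426+5.4142i
X[4] = -12
X[5] = -4.2426-5.4142i
X[6] = -2+2i
X[7] = 4.2426+2.5858i

X = [0, 4.2426-2.5858i, -2-2i, -4.2426+5.4142i, -12, -4.2426-5.4142i, -2+2i, 4.2426+2.5858i]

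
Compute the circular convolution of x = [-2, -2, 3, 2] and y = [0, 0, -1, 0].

(x ⊛ y)[n] = Σ(m=0 to 3) x[m] · y[(n-m) mod 4]

Computing each output sample:
(x ⊛ y)[0] = -3
(x ⊛ y)[1] = -2
(x ⊛ y)[2] = 2
(x ⊛ y)[3] = 2

x ⊛ y = [-3, -2, 2, 2]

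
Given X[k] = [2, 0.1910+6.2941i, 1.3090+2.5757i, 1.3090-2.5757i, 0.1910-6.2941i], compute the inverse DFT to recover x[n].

x[n] = (1/5) Σ(k=0 to 4) X[k] · e^(2πikn/5)

Computing each x[n]:
x[0] = 1
x[1] = -3
x[2] = 0
x[3] = 1
x[4] = 3

x = [1, -3, 0, 1, 3]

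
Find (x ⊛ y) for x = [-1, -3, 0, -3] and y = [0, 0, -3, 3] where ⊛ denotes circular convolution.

(x ⊛ y)[n] = Σ(m=0 to 3) x[m] · y[(n-m) mod 4]

Computing each output sample:
(x ⊛ y)[0] = -9
(x ⊛ y)[1] = 9
(x ⊛ y)[2] = -6
(x ⊛ y)[3] = 6

x ⊛ y = [-9, 9, -6, 6]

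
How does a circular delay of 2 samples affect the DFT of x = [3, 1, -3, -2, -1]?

Time shift by 2: X_shifted[k] = ω_5^(2k) · X[k]
Shifted x = [-2, -1, 3, 1, -3]

DFT(x[n-2]) = [-2, -6.4721-3.0777i, 2.4721+0.7265i, 2.4721-0.7265i, -6.4721+3.0777i]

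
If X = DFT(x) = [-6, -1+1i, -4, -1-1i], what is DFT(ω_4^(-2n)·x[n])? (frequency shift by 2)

Modulation property: DFT(ω_4^(-2n)·x[n]) = X[(k-2) mod 4], so circularly shift X by 2 positions.

X[k-2] = [-4, -1-1i, -6, -1+1i]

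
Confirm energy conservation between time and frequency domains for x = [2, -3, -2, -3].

Time domain:
Σ|x[n]|² = |2|² + |-3|² + |-2|² + |-3|² = 26.0000

Frequency domain:
(1/4)Σ|X[k]|² = (1/4)(|-6|² + |4|² + |6|² + |4|²) = (1/4)·104.0000 = 26.0000

Both sides agree, confirming Parseval's theorem.

Σ|x[n]|² = (1/N)Σ|X[k]|² = 26.0000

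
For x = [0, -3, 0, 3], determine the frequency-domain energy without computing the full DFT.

Parseval: Σ|x[n]|² = (1/N)Σ|X[k]|², so Σ|X[k]|² = N·Σ|x[n]|² = 4·18.0000

Σ|X[k]|² = N·Σ|x[n]|² = 4·18.0000 = 72.0000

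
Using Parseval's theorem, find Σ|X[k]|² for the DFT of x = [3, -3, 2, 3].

Parseval: Σ|x[n]|² = (1/N)Σ|X[k]|², so Σ|X[k]|² = N·Σ|x[n]|² = 4·31.0000

Σ|X[k]|² = N·Σ|x[n]|² = 4·31.0000 = 124.0000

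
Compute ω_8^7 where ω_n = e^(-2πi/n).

ω_8^7 = e^(-2πi·7/8)
= cos(-2π·7/8) + i·sin(-2π·7/8)
= cos(-14π/8) + i·sin(-14π/8)

ω_8^7 = cos(-14π/8) + i·sin(-14π/8) = 0.7071+0.7071i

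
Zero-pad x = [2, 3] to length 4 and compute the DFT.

Original 2-point DFT: [5, -1]
Zero-padded 4-point DFT provides frequency interpolation.

DFT_4([x, 0, ...]) = [5, 2-3i, -1, 2+3i]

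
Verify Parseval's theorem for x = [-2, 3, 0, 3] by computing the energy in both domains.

Time domain:
Σ|x[n]|² = |-2|² + |3|² + |0|² + |3|² = 22.0000

Frequency domain:
(1/4)Σ|X[k]|² = (1/4)(|4|² + |-2|² + |-8|² + |-2|²) = (1/4)·88.0000 = 22.0000

Both sides agree, confirming Parseval's theorem.

Σ|x[n]|² = (1/N)Σ|X[k]|² = 22.0000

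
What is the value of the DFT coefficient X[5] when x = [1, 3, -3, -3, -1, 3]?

X[5] = Σ(n=0 to 5) x[n] · ω_6^(5n) where ω_6 = e^(-2πi/6)
= (1)·ω_6^0 + (3)·ω_6^5 + (-3)·ω_6^10 + (-3)·ω_6^15 + (-1)·ω_6^20 + (3)·ω_6^25

X[5] = 9.0000-1.7321i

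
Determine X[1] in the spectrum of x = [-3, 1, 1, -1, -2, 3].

X[1] = Σ(n=0 to 5) x[n] · ω_6^(1n) where ω_6 = e^(-2πi/6)
= (-3)·ω_6^0 + (1)·ω_6^1 + (1)·ω_6^2 + (-1)·ω_6^3 + (-2)·ω_6^4 + (3)·ω_6^5

X[1] = 0.5000-0.8660i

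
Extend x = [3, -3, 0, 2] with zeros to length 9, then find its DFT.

Original 4-point DFT: [2, 3+5i, 4, 3-5i]
Zero-padded 9-point DFT provides frequency interpolation.

DFT_9([x, 0, ...]) = [2, -0.2981+0.1963i, 1.4791+4.6865i, 6.5000+2.5981i, 4.8191-0.7060i, 4.8191+0.7060i, 6.5000-2.5981i, 1.4791-4.6865i, -0.2981-0.1963i]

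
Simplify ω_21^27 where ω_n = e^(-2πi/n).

Since ω_21^21 = 1, powers reduce modulo 21.
27 mod 21 = 6
So ω_21^27 = ω_21^6 = e^(-2πi·6/21)

ω_21^27 = ω_21^6 = -0.2225-0.9749i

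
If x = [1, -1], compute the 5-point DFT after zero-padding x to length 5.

Original 2-point DFT: [0, 2]
Zero-padded 5-point DFT provides frequency interpolation.

DFT_5([x, 0, ...]) = [0, 0.6910+0.9511i, 1.8090+0.5878i, 1.8090-0.5878i, 0.6910-0.9511i]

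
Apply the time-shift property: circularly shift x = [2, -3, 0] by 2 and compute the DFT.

Time shift by 2: X_shifted[k] = ω_3^(2k) · X[k]
Shifted x = [-3, 0, 2]

DFT(x[n-2]) = [-1, -4.0000+1.7321i, -4.0000-1.7321i]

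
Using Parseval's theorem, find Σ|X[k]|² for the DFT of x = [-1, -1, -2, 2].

Parseval: Σ|x[n]|² = (1/N)Σ|X[k]|², so Σ|X[k]|² = N·Σ|x[n]|² = 4·10.0000

Σ|X[k]|² = N·Σ|x[n]|² = 4·10.0000 = 40.0000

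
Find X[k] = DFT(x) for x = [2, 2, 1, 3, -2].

X[k] = Σ(n=0 to 4) x[n] · ω_5^(nk)
where ω_5 = e^(-2πi/5)

Computing each X[k]:
X[0] = 6
X[1] = -1.2361-2.6287i
X[2] = 3.2361-4.2533i
X[3] = 3.2361+4.2533i
X[4] = -1.2361+2.6287i

X = [6, -1.2361-2.6287i, 3.2361-4.2533i, 3.2361+4.2533i, -1.2361+2.6287i]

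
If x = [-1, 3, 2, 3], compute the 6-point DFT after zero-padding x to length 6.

Original 4-point DFT: [7, -3, -5, -3]
Zero-padded 6-point DFT provides frequency interpolation.

DFT_6([x, 0, ...]) = [7, -3.5000-4.3301i, -0.5000-0.8660i, -5, -0.5000+0.8660i, -3.5000+4.3301i]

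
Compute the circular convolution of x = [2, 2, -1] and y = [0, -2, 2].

(x ⊛ y)[n] = Σ(m=0 to 2) x[m] · y[(n-m) mod 3]

Computing each output sample:
(x ⊛ y)[0] = 6
(x ⊛ y)[1] = -6
(x ⊛ y)[2] = 0

x ⊛ y = [6, -6, 0]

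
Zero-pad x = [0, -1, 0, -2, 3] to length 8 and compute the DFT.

Original 5-point DFT: [0, 2.2361+2.6287i, -2.2361+4.2533i, -2.2361-4.2533i, 2.2361-2.6287i]
Zero-padded 8-point DFT provides frequency interpolation.

DFT_8([x, 0, ...]) = [0, -2.2929+2.1213i, 3-1i, -3.7071+2.1213i, 6, -3.7071-2.1213i, 3+1i, -2.2929-2.1213i]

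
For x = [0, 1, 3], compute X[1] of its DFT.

X[1] = Σ(n=0 to 2) x[n] · ω_3^(1n) where ω_3 = e^(-2πi/3)
= (0)·ω_3^0 + (1)·ω_3^1 + (3)·ω_3^2

X[1] = -2.0000+1.7321i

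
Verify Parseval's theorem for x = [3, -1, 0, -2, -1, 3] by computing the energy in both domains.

Time domain:
Σ|x[n]|² = |3|² + |-1|² + |0|² + |-2|² + |-1|² + |3|² = 24.0000

Frequency domain:
(1/6)Σ|X[k]|² = (1/6)(|2|² + |6.5000+2.5981i|² + |0.5000+4.3301i|² + |2|² + |0.5000-4.3301i|² + |6.5000-2.5981i|²) = (1/6)·144.0000 = 24.0000

Both sides agree, confirming Parseval's theorem.

Σ|x[n]|² = (1/N)Σ|X[k]|² = 24.0000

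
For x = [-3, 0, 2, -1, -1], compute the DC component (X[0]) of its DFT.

X[0] = Σ(n=0 to 4) x[n] · ω_5^0 = Σ x[n]
= (-3) + (0) + (2) + (-1) + (-1)

X[0] = -3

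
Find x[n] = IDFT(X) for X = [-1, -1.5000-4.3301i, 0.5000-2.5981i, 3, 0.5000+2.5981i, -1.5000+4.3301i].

x[n] = (1/6) Σ(k=0 to 5) X[k] · e^(2πikn/6)

Computing each x[n]:
x[0] = 0
x[1] = 1
x[2] = 1
x[3] = 0
x[4] = 0
x[5] = -3

x = [0, 1, 1, 0, 0, -3]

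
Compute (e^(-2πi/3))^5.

Since ω_3^3 = 1, powers reduce modulo 3.
5 mod 3 = 2
So ω_3^5 = ω_3^2 = e^(-2πi·2/3)

ω_3^5 = ω_3^2 = -0.5000+0.8660i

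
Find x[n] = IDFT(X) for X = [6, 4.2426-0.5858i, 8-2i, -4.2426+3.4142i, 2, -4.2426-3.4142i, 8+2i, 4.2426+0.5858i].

x[n] = (1/8) Σ(k=0 to 7) X[k] · e^(2πikn/8)

Computing each x[n]:
x[0] = 3
x[1] = 2
x[2] = 0
x[3] = -2
x[4] = 3
x[5] = 0
x[6] = -2
x[7] = 2

x = [3, 2, 0, -2, 3, 0, -2, 2]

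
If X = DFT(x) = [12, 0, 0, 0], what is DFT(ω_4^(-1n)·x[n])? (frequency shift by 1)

Modulation property: DFT(ω_4^(-1n)·x[n]) = X[(k-1) mod 4], so circularly shift X by 1 positions.

X[k-1] = [0, 12, 0, 0]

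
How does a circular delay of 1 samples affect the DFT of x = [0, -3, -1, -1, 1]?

Time shift by 1: X_shifted[k] = ω_5^(1k) · X[k]
Shifted x = [1, 0, -3, -1, -1]

DFT(x[n-1]) = [-4, 3.9271+0.2245i, 0.5729-2.4899i, 0.5729+2.4899i, 3.9271-0.2245i]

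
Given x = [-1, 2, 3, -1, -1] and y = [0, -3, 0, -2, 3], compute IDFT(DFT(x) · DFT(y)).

(x ⊛ y)[n] = Σ(m=0 to 4) x[m] · y[(n-m) mod 5]

Computing each output sample:
(x ⊛ y)[0] = 3
(x ⊛ y)[1] = 14
(x ⊛ y)[2] = -7
(x ⊛ y)[3] = -10
(x ⊛ y)[4] = -4

x ⊛ y = [3, 14, -7, -10, -4]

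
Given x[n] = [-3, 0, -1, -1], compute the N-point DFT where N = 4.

X[k] = Σ(n=0 to 3) x[n] · ω_4^(nk)
where ω_4 = e^(-2πi/4)

Computing each X[k]:
X[0] = -5
X[1] = -2-1i
X[2] = -3
X[3] = -2+1i

X = [-5, -2-1i, -3, -2+1i]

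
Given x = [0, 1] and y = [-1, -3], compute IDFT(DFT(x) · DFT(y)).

(x ⊛ y)[n] = Σ(m=0 to 1) x[m] · y[(n-m) mod 2]

Computing each output sample:
(x ⊛ y)[0] = -3
(x ⊛ y)[1] = -1

x ⊛ y = [-3, -1]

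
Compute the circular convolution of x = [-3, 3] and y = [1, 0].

(x ⊛ y)[n] = Σ(m=0 to 1) x[m] · y[(n-m) mod 2]

Computing each output sample:
(x ⊛ y)[0] = -3
(x ⊛ y)[1] = 3

x ⊛ y = [-3, 3]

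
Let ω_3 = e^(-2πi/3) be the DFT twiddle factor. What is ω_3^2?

ω_3^2 = e^(-2πi·2/3)
= cos(-2π·2/3) + i·sin(-2π·2/3)
= cos(-4π/3) + i·sin(-4π/3)

ω_3^2 = cos(-4π/3) + i·sin(-4π/3) = -0.5000+0.8660i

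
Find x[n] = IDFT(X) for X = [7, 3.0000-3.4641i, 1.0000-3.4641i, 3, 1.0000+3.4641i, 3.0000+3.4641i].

x[n] = (1/6) Σ(k=0 to 5) X[k] · e^(2πikn/6)

Computing each x[n]:
x[0] = 3
x[1] = 3
x[2] = 1
x[3] = 0
x[4] = 1
x[5] = -1

x = [3, 3, 1, 0, 1, -1]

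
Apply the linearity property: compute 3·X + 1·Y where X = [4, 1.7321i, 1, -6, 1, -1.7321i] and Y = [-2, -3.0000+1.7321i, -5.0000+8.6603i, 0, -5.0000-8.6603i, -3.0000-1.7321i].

By linearity: DFT(3x + 1y) = 3·DFT(x) + 1·DFT(y)
= 3·[4, 1.7321i, 1, -6, 1, -1.7321i] + 1·[-2, -3.0000+1.7321i, -5.0000+8.6603i, 0, -5.0000-8.6603i, -3.0000-1.7321i]

Computing element-wise:
Z[0] = 3·(4) + 1·(-2) = 10
Z[1] = 3·(1.7321i) + 1·(-3.0000+1.7321i) = -3.0000+6.9284i
Z[2] = 3·(1) + 1·(-5.0000+8.6603i) = -2.0000+8.6603i
Z[3] = 3·(-6) + 1·(0) = -18
Z[4] = 3·(1) + 1·(-5.0000-8.6603i) = -2.0000-8.6603i
Z[5] = 3·(-1.7321i) + 1·(-3.0000-1.7321i) = -3.0000-6.9284i

DFT(3x + 1y) = 3·X + 1·Y = [10, -3.0000+6.9284i, -2.0000+8.6603i, -18, -2.0000-8.6603i, -3.0000-6.9284i]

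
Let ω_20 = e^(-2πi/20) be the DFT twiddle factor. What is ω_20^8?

ω_20^8 = e^(-2πi·8/20)
= cos(-2π·8/20) + i·sin(-2π·8/20)
= cos(-16π/20) + i·sin(-16π/20)

ω_20^8 = cos(-16π/20) + i·sin(-16π/20) = -0.8090-0.5878i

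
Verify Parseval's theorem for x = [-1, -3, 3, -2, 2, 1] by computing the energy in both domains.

Time domain:
Σ|x[n]|² = |-1|² + |-3|² + |3|² + |-2|² + |2|² + |1|² = 28.0000

Frequency domain:
(1/6)Σ|X[k]|² = (1/6)(|0|² + |-2.5000+2.5981i|² + |-4.5000+4.3301i|² + |8|² + |-4.5000-4.3301i|² + |-2.5000-2.5981i|²) = (1/6)·168.0000 = 28.0000

Both sides agree, confirming Parseval's theorem.

Σ|x[n]|² = (1/N)Σ|X[k]|² = 28.0000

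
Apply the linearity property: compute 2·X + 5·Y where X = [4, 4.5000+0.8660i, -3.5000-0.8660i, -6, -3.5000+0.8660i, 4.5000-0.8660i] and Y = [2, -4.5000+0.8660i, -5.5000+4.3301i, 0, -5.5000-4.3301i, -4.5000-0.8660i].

By linearity: DFT(2x + 5y) = 2·DFT(x) + 5·DFT(y)
= 2·[4, 4.5000+0.8660i, -3.5000-0.8660i, -6, -3.5000+0.8660i, 4.5000-0.8660i] + 5·[2, -4.5000+0.8660i, -5.5000+4.3301i, 0, -5.5000-4.3301i, -4.5000-0.8660i]

Computing element-wise:
Z[0] = 2·(4) + 5·(2) = 18
Z[1] = 2·(4.5000+0.8660i) + 5·(-4.5000+0.8660i) = -13.5000+6.0620i
Z[2] = 2·(-3.5000-0.8660i) + 5·(-5.5000+4.3301i) = -34.5000+19.9185i
Z[3] = 2·(-6) + 5·(0) = -12
Z[4] = 2·(-3.5000+0.8660i) + 5·(-5.5000-4.3301i) = -34.5000-19.9185i
Z[5] = 2·(4.5000-0.8660i) + 5·(-4.5000-0.8660i) = -13.5000-6.0620i

DFT(2x + 5y) = 2·X + 5·Y = [18, -13.5000+6.0620i, -34.5000+19.9185i, -12, -34.5000-19.9185i, -13.5000-6.0620i]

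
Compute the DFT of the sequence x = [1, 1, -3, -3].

X[k] = Σ(n=0 to 3) x[n] · ω_4^(nk)
where ω_4 = e^(-2πi/4)

Computing each X[k]:
X[0] = -4
X[1] = 4-4i
X[2] = 0
X[3] = 4+4i

X = [-4, 4-4i, 0, 4+4i]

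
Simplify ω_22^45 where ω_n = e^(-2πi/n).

Since ω_22^22 = 1, powers reduce modulo 22.
45 mod 22 = 1
So ω_22^45 = ω_22^1 = e^(-2πi·1/22)

ω_22^45 = ω_22^1 = 0.9595-0.2817i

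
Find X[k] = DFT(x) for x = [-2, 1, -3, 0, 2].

X[k] = Σ(n=0 to 4) x[n] · ω_5^(nk)
where ω_5 = e^(-2πi/5)

Computing each X[k]:
X[0] = -2
X[1] = 1.3541+2.7144i
X[2] = -5.3541-2.2654i
X[3] = -5.3541+2.2654i
X[4] = 1.3541-2.7144i

X = [-2, 1.3541+2.7144i, -5.3541-2.2654i, -5.3541+2.2654i, 1.3541-2.7144i]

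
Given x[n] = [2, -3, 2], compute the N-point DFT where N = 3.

X[k] = Σ(n=0 to 2) x[n] · ω_3^(nk)
where ω_3 = e^(-2πi/3)

Computing each X[k]:
X[0] = 1
X[1] = 2.5000+4.3301i
X[2] = 2.5000-4.3301i

X = [1, 2.5000+4.3301i, 2.5000-4.3301i]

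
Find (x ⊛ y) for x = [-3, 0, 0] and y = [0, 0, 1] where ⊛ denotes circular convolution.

(x ⊛ y)[n] = Σ(m=0 to 2) x[m] · y[(n-m) mod 3]

Computing each output sample:
(x ⊛ y)[0] = 0
(x ⊛ y)[1] = 0
(x ⊛ y)[2] = -3

x ⊛ y = [0, 0, -3]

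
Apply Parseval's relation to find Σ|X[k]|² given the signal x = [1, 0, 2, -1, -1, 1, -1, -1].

Parseval: Σ|x[n]|² = (1/N)Σ|X[k]|², so Σ|X[k]|² = N·Σ|x[n]|² = 8·10.0000

Σ|X[k]|² = N·Σ|x[n]|² = 8·10.0000 = 80.0000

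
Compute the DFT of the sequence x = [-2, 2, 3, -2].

X[k] = Σ(n=0 to 3) x[n] · ω_4^(nk)
where ω_4 = e^(-2πi/4)

Computing each X[k]:
X[0] = 1
X[1] = -5-4i
X[2] = 1
X[3] = -5+4i

X = [1, -5-4i, 1, -5+4i]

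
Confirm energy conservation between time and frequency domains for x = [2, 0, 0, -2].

Time domain:
Σ|x[n]|² = |2|² + |0|² + |0|² + |-2|² = 8.0000

Frequency domain:
(1/4)Σ|X[k]|² = (1/4)(|0|² + |2-2i|² + |4|² + |2+2i|²) = (1/4)·32.0000 = 8.0000

Both sides agree, confirming Parseval's theorem.

Σ|x[n]|² = (1/N)Σ|X[k]|² = 8.0000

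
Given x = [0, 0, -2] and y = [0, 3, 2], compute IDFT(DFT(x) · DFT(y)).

(x ⊛ y)[n] = Σ(m=0 to 2) x[m] · y[(n-m) mod 3]

Computing each output sample:
(x ⊛ y)[0] = -6
(x ⊛ y)[1] = -4
(x ⊛ y)[2] = 0

x ⊛ y = [-6, -4, 0]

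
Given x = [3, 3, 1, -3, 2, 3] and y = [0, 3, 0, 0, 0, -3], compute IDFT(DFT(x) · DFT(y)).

(x ⊛ y)[n] = Σ(m=0 to 5) x[m] · y[(n-m) mod 6]

Computing each output sample:
(x ⊛ y)[0] = 0
(x ⊛ y)[1] = 6
(x ⊛ y)[2] = 18
(x ⊛ y)[3] = -3
(x ⊛ y)[4] = -18
(x ⊛ y)[5] = -3

x ⊛ y = [0, 6, 18, -3, -18, -3]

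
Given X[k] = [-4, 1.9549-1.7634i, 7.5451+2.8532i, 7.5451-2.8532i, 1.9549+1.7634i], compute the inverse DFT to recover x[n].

x[n] = (1/5) Σ(k=0 to 4) X[k] · e^(2πikn/5)

Computing each x[n]:
x[0] = 3
x[1] = -3
x[2] = 1
x[3] = -2
x[4] = -3

x = [3, -3, 1, -2, -3]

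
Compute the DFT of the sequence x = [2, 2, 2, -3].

X[k] = Σ(n=0 to 3) x[n] · ω_4^(nk)
where ω_4 = e^(-2πi/4)

Computing each X[k]:
X[0] = 3
X[1] = -5i
X[2] = 5
X[3] = 5i

X = [3, -5i, 5, 5i]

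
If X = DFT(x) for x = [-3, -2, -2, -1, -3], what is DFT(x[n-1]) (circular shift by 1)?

Time shift by 1: X_shifted[k] = ω_5^(1k) · X[k]
Shifted x = [-3, -3, -2, -2, -1]

DFT(x[n-1]) = [-11, -1.0000+1.9021i, -1.0000+1.1756i, -1.0000-1.1756i, -1.0000-1.9021i]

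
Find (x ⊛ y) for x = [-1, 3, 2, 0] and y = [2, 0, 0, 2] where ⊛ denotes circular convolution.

(x ⊛ y)[n] = Σ(m=0 to 3) x[m] · y[(n-m) mod 4]

Computing each output sample:
(x ⊛ y)[0] = 4
(x ⊛ y)[1] = 10
(x ⊛ y)[2] = 4
(x ⊛ y)[3] = -2

x ⊛ y = [4, 10, 4, -2]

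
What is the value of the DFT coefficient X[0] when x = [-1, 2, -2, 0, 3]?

X[0] = Σ(n=0 to 4) x[n] · ω_5^0 = Σ x[n]
= (-1) + (2) + (-2) + (0) + (3)

X[0] = 2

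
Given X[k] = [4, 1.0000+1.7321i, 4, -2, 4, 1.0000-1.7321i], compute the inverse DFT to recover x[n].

x[n] = (1/6) Σ(k=0 to 5) X[k] · e^(2πikn/6)

Computing each x[n]:
x[0] = 2
x[1] = 0
x[2] = -1
x[3] = 2
x[4] = 0
x[5] = 1

x = [2, 0, -1, 2, 0, 1]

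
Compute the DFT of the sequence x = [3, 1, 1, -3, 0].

X[k] = Σ(n=0 to 4) x[n] · ω_5^(nk)
where ω_5 = e^(-2πi/5)

Computing each X[k]:
X[0] = 2
X[1] = 4.9271-3.3022i
X[2] = 1.5729+3.2164i
X[3] = 1.5729-3.2164i
X[4] = 4.9271+3.3022i

X = [2, 4.9271-3.3022i, 1.5729+3.2164i, 1.5729-3.2164i, 4.9271+3.3022i]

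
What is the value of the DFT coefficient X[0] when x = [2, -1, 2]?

X[0] = Σ(n=0 to 2) x[n] · ω_3^0 = Σ x[n]
= (2) + (-1) + (2)

X[0] = 3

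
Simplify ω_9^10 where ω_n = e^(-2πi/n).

Since ω_9^9 = 1, powers reduce modulo 9.
10 mod 9 = 1
So ω_9^10 = ω_9^1 = e^(-2πi·1/9)

ω_9^10 = ω_9^1 = 0.7660-0.6428i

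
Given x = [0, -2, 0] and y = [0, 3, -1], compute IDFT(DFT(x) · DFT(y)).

(x ⊛ y)[n] = Σ(m=0 to 2) x[m] · y[(n-m) mod 3]

Computing each output sample:
(x ⊛ y)[0] = 2
(x ⊛ y)[1] = 0
(x ⊛ y)[2] = -6

x ⊛ y = [2, 0, -6]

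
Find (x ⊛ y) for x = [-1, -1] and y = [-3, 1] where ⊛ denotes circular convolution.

(x ⊛ y)[n] = Σ(m=0 to 1) x[m] · y[(n-m) mod 2]

Computing each output sample:
(x ⊛ y)[0] = 2
(x ⊛ y)[1] = 2

x ⊛ y = [2, 2]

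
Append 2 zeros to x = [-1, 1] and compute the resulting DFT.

Original 2-point DFT: [0, -2]
Zero-padded 4-point DFT provides frequency interpolation.

DFT_4([x, 0, ...]) = [0, -1-1i, -2, -1+1i]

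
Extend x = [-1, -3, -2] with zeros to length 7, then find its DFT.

Original 3-point DFT: [-6, 1.5000+0.8660i, 1.5000-0.8660i]
Zero-padded 7-point DFT provides frequency interpolation.

DFT_7([x, 0, ...]) = [-6, -2.4254+4.2954i, 1.4695+2.0570i, 0.4559-0.2620i, 0.4559+0.2620i, 1.4695-2.0570i, -2.4254-4.2954i]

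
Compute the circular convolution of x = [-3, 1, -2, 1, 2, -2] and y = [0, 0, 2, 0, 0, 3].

(x ⊛ y)[n] = Σ(m=0 to 5) x[m] · y[(n-m) mod 6]

Computing each output sample:
(x ⊛ y)[0] = 7
(x ⊛ y)[1] = -10
(x ⊛ y)[2] = -3
(x ⊛ y)[3] = 8
(x ⊛ y)[4] = -10
(x ⊛ y)[5] = -7

x ⊛ y = [7, -10, -3, 8, -10, -7]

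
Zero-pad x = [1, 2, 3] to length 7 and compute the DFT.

Original 3-point DFT: [6, -1.5000+0.8660i, -1.5000-0.8660i]
Zero-padded 7-point DFT provides frequency interpolation.

DFT_7([x, 0, ...]) = [6, 1.5794-4.4884i, -2.1479-0.6482i, 1.0685+1.4777i, 1.0685-1.4777i, -2.1479+0.6482i, 1.5794+4.4884i]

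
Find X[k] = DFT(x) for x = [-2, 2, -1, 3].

X[k] = Σ(n=0 to 3) x[n] · ω_4^(nk)
where ω_4 = e^(-2πi/4)

Computing each X[k]:
X[0] = 2
X[1] = -1+1i
X[2] = -8
X[3] = -1-1i

X = [2, -1+1i, -8, -1-1i]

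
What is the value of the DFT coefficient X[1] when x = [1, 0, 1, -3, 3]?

X[1] = Σ(n=0 to 4) x[n] · ω_5^(1n) where ω_5 = e^(-2πi/5)
= (1)·ω_5^0 + (0)·ω_5^1 + (1)·ω_5^2 + (-3)·ω_5^3 + (3)·ω_5^4

X[1] = 3.5451+0.5020i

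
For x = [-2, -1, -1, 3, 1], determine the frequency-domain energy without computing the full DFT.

Parseval: Σ|x[n]|² = (1/N)Σ|X[k]|², so Σ|X[k]|² = N·Σ|x[n]|² = 5·16.0000

Σ|X[k]|² = N·Σ|x[n]|² = 5·16.0000 = 80.0000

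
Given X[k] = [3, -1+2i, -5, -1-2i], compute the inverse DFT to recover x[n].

x[n] = (1/4) Σ(k=0 to 3) X[k] · e^(2πikn/4)

Computing each x[n]:
x[0] = -1
x[1] = 1
x[2] = 0
x[3] = 3

x = [-1, 1, 0, 3]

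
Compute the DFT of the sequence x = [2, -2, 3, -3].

X[k] = Σ(n=0 to 3) x[n] · ω_4^(nk)
where ω_4 = e^(-2πi/4)

Computing each X[k]:
X[0] = 0
X[1] = -1-1i
X[2] = 10
X[3] = -1+1i

X = [0, -1-1i, 10, -1+1i]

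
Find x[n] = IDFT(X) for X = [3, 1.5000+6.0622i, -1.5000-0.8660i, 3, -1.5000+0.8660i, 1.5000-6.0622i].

x[n] = (1/6) Σ(k=0 to 5) X[k] · e^(2πikn/6)

Computing each x[n]:
x[0] = 1
x[1] = -1
x[2] = -1
x[3] = -1
x[4] = 3
x[5] = 2

x = [1, -1, -1, -1, 3, 2]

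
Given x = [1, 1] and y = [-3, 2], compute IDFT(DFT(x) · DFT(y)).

(x ⊛ y)[n] = Σ(m=0 to 1) x[m] · y[(n-m) mod 2]

Computing each output sample:
(x ⊛ y)[0] = -1
(x ⊛ y)[1] = -1

x ⊛ y = [-1, -1]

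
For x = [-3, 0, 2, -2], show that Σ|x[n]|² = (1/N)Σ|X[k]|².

Time domain:
Σ|x[n]|² = |-3|² + |0|² + |2|² + |-2|² = 17.0000

Frequency domain:
(1/4)Σ|X[k]|² = (1/4)(|-3|² + |-5-2i|² + |1|² + |-5+2i|²) = (1/4)·68.0000 = 17.0000

Both sides agree, confirming Parseval's theorem.

Σ|x[n]|² = (1/N)Σ|X[k]|² = 17.0000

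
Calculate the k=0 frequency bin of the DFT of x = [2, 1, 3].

X[0] = Σ(n=0 to 2) x[n] · ω_3^0 = Σ x[n]
= (2) + (1) + (3)

X[0] = 6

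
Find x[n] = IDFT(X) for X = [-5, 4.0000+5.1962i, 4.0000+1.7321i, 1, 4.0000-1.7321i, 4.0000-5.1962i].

x[n] = (1/6) Σ(k=0 to 5) X[k] · e^(2πikn/6)

Computing each x[n]:
x[0] = 2
x[1] = -3
x[2] = -3
x[3] = -1
x[4] = -1
x[5] = 1

x = [2, -3, -3, -1, -1, 1]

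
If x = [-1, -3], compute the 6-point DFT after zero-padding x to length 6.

Original 2-point DFT: [-4, 2]
Zero-padded 6-point DFT provides frequency interpolation.

DFT_6([x, 0, ...]) = [-4, -2.5000+2.5981i, 0.5000+2.5981i, 2, 0.5000-2.5981i, -2.5000-2.5981i]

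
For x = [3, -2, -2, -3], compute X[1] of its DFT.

X[1] = Σ(n=0 to 3) x[n] · ω_4^(1n) where ω_4 = e^(-2πi/4)
= (3)·ω_4^0 + (-2)·ω_4^1 + (-2)·ω_4^2 + (-3)·ω_4^3

X[1] = 5-1i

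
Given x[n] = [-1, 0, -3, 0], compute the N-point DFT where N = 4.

X[k] = Σ(n=0 to 3) x[n] · ω_4^(nk)
where ω_4 = e^(-2πi/4)

Computing each X[k]:
X[0] = -4
X[1] = 2
X[2] = -4
X[3] = 2

X = [-4, 2, -4, 2]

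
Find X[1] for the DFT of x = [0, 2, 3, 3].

X[1] = Σ(n=0 to 3) x[n] · ω_4^(1n) where ω_4 = e^(-2πi/4)
= (0)·ω_4^0 + (2)·ω_4^1 + (3)·ω_4^2 + (3)·ω_4^3

X[1] = -3+1i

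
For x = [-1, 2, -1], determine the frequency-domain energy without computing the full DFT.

Parseval: Σ|x[n]|² = (1/N)Σ|X[k]|², so Σ|X[k]|² = N·Σ|x[n]|² = 3·6.0000

Σ|X[k]|² = N·Σ|x[n]|² = 3·6.0000 = 18.0000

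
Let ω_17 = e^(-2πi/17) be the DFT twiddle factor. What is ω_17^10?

ω_17^10 = e^(-2πi·10/17)
= cos(-2π·10/17) + i·sin(-2π·10/17)
= cos(-20π/17) + i·sin(-20π/17)

ω_17^10 = cos(-20π/17) + i·sin(-20π/17) = -0.8502+0.5264i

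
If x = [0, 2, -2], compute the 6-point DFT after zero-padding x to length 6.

Original 3-point DFT: [0, -3.4641i, 3.4641i]
Zero-padded 6-point DFT provides frequency interpolation.

DFT_6([x, 0, ...]) = [0, 2, -3.4641i, -4, 3.4641i, 2]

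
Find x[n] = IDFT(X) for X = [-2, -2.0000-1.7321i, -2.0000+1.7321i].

x[n] = (1/3) Σ(k=0 to 2) X[k] · e^(2πikn/3)

Computing each x[n]:
x[0] = -2
x[1] = 1
x[2] = -1

x = [-2, 1, -1]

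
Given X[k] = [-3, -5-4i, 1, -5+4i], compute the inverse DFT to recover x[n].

x[n] = (1/4) Σ(k=0 to 3) X[k] · e^(2πikn/4)

Computing each x[n]:
x[0] = -3
x[1] = 1
x[2] = 2
x[3] = -3

x = [-3, 1, 2, -3]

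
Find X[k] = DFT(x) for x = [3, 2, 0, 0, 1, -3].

X[k] = Σ(n=0 to 5) x[n] · ω_6^(nk)
where ω_6 = e^(-2πi/6)

Computing each X[k]:
X[0] = 3
X[1] = 2.0000-3.4641i
X[2] = 3.0000-5.1962i
X[3] = 5
X[4] = 3.0000+5.1962i
X[5] = 2.0000+3.4641i

X = [3, 2.0000-3.4641i, 3.0000-5.1962i, 5, 3.0000+5.1962i, 2.0000+3.4641i]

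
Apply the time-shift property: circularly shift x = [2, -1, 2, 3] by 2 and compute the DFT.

Time shift by 2: X_shifted[k] = ω_4^(2k) · X[k]
Shifted x = [2, 3, 2, -1]

DFT(x[n-2]) = [6, -4i, 2, 4i]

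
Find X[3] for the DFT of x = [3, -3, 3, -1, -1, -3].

X[3] = Σ(n=0 to 5) x[n] · ω_6^(3n) where ω_6 = e^(-2πi/6)
= (3)·ω_6^0 + (-3)·ω_6^3 + (3)·ω_6^6 + (-1)·ω_6^9 + (-1)·ω_6^12 + (-3)·ω_6^15

X[3] = 12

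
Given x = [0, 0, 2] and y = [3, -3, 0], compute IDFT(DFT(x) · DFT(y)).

(x ⊛ y)[n] = Σ(m=0 to 2) x[m] · y[(n-m) mod 3]

Computing each output sample:
(x ⊛ y)[0] = -6
(x ⊛ y)[1] = 0
(x ⊛ y)[2] = 6

x ⊛ y = [-6, 0, 6]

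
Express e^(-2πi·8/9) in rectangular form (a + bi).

ω_9^8 = e^(-2πi·8/9)
= cos(-2π·8/9) + i·sin(-2π·8/9)
= cos(-16π/9) + i·sin(-16π/9)

ω_9^8 = cos(-16π/9) + i·sin(-16π/9) = 0.7660+0.6428i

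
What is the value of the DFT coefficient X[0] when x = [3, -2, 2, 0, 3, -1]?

X[0] = Σ(n=0 to 5) x[n] · ω_6^0 = Σ x[n]
= (3) + (-2) + (2) + (0) + (3) + (-1)

X[0] = 5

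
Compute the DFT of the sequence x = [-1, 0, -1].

X[k] = Σ(n=0 to 2) x[n] · ω_3^(nk)
where ω_3 = e^(-2πi/3)

Computing each X[k]:
X[0] = -2
X[1] = -0.5000-0.8660i
X[2] = -0.5000+0.8660i

X = [-2, -0.5000-0.8660i, -0.5000+0.8660i]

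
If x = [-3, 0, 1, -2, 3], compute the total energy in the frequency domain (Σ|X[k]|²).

Parseval: Σ|x[n]|² = (1/N)Σ|X[k]|², so Σ|X[k]|² = N·Σ|x[n]|² = 5·23.0000

Σ|X[k]|² = N·Σ|x[n]|² = 5·23.0000 = 115.0000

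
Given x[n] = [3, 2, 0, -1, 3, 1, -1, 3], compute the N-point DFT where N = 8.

X[k] = Σ(n=0 to 7) x[n] · ω_8^(nk)
where ω_8 = e^(-2πi/8)

Computing each X[k]:
X[0] = 10
X[1] = 3.5355+1.1213i
X[2] = 7-1i
X[3] = -3.5355+3.1213i
X[4] = 0
X[5] = -3.5355-3.1213i
X[6] = 7+1i
X[7] = 3.5355-1.1213i

X = [10, 3.5355+1.1213i, 7-1i, -3.5355+3.1213i, 0, -3.5355-3.1213i, 7+1i, 3.5355-1.1213i]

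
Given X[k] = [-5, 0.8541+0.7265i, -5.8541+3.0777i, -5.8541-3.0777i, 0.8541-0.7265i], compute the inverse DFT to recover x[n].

x[n] = (1/5) Σ(k=0 to 4) X[k] · e^(2πikn/5)

Computing each x[n]:
x[0] = -3
x[1] = 0
x[2] = -1
x[3] = -3
x[4] = 2

x = [-3, 0, -1, -3, 2]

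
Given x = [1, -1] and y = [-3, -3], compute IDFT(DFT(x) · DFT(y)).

(x ⊛ y)[n] = Σ(m=0 to 1) x[m] · y[(n-m) mod 2]

Computing each output sample:
(x ⊛ y)[0] = 0
(x ⊛ y)[1] = 0

x ⊛ y = [0, 0]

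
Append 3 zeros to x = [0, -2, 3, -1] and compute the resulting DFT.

Original 4-point DFT: [0, -3+1i, 6, -3-1i]
Zero-padded 7-point DFT provides frequency interpolation.

DFT_7([x, 0, ...]) = [0, -1.0136-0.9272i, -2.8814+2.4697i, 3.8949+4.1882i, 3.8949-4.1882i, -2.8814-2.4697i, -1.0136+0.9272i]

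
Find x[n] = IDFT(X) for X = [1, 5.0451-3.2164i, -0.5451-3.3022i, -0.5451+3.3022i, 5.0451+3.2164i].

x[n] = (1/5) Σ(k=0 to 4) X[k] · e^(2πikn/5)

Computing each x[n]:
x[0] = 2
x[1] = 3
x[2] = -2
x[3] = -1
x[4] = -1

x = [2, 3, -2, -1, -1]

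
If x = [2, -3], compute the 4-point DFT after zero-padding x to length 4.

Original 2-point DFT: [-1, 5]
Zero-padded 4-point DFT provides frequency interpolation.

DFT_4([x, 0, ...]) = [-1, 2+3i, 5, 2-3i]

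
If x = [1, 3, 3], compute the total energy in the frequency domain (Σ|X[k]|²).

Parseval: Σ|x[n]|² = (1/N)Σ|X[k]|², so Σ|X[k]|² = N·Σ|x[n]|² = 3·19.0000

Σ|X[k]|² = N·Σ|x[n]|² = 3·19.0000 = 57.0000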